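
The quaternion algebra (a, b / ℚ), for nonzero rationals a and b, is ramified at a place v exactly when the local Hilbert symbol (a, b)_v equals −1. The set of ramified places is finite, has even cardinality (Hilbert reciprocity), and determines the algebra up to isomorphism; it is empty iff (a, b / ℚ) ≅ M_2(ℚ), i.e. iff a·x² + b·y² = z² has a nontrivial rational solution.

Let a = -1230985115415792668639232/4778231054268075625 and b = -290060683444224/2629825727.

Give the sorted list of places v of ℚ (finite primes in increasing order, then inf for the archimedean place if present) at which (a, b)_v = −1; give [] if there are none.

(a, b) ≡ (-7, -23) mod (ℚ^×)²; places V = {2, 3, 5, 7, 11, 13, 17, 23, 37, ∞}.
(a,b)_23: α=4, u≡8; β=-1, v≡21 (mod 23); (8|23)=+1, (21|23)=-1; sign (−1)^0·+1^-1·-1^4 = +1.
(a,b)_5: α=-4, u≡3; β=0, v≡3 (mod 5); (3|5)=-1, (3|5)=-1; sign (−1)^0·-1^0·-1^-4 = +1.
(a,b)_17: α=-6, u≡10; β=-4, v≡12 (mod 17); (10|17)=-1, (12|17)=-1; sign (−1)^0·-1^-4·-1^-6 = +1.
(a,b)_37: α=-4, u≡4; β=-2, v≡24 (mod 37); (4|37)=+1, (24|37)=-1; sign (−1)^0·+1^-2·-1^-4 = +1.
(a,b)_∞: sgn(-7)=−, sgn(-23)=−, so -1.
(a,b)_11: α=0, u≡3; β=2, v≡8 (mod 11); (3|11)=+1, (8|11)=-1; sign (−1)^0·+1^2·-1^0 = +1.
(a,b)_7: α=3, u≡5; β=2, v≡5 (mod 7); (5|7)=-1, (5|7)=-1; sign (−1)^0·-1^2·-1^3 = -1.
(a,b)_2: α=44, β=26; u≡1, v≡1 (mod 8); ε(u)ε(v)=0·0, αω(v)=44·0, βω(u)=26·0; sum ≡ 0  ⇒  +1.
(a,b)_13: α=-2, u≡7; β=0, v≡1 (mod 13); (7|13)=-1, (1|13)=+1; sign (−1)^0·-1^0·+1^-2 = +1.
(a,b)_3: α=6, u≡2; β=6, v≡1 (mod 3); (2|3)=-1, (1|3)=+1; sign (−1)^0·-1^6·+1^6 = +1.
|Ram(-7, -23)| = 2, even; anisotropic at {7, ∞}.

[7, inf]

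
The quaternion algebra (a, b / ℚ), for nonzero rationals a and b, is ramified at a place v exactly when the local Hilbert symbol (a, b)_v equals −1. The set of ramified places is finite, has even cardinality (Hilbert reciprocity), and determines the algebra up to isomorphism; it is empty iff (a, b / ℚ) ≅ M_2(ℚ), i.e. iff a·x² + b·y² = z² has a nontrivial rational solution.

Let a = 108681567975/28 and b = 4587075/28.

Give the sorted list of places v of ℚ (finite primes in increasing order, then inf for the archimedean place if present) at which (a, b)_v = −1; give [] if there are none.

(a, b) ≡ (11137, 142709) mod (ℚ^×)²; places V = {2, 3, 5, 7, 19, 29, 37, 43, ∞}.
(a,b)_3: α=2, u≡1; β=2, v≡2 (mod 3); (1|3)=+1, (2|3)=-1; sign (−1)^0·+1^2·-1^2 = +1.
(a,b)_37: α=1, u≡5; β=1, v≡26 (mod 37); (5|37)=-1, (26|37)=+1; sign (−1)^0·-1^1·+1^1 = -1.
(a,b)_2: α=-2, β=-2; u≡1, v≡5 (mod 8); ε(u)ε(v)=0·0, αω(v)=-2·1, βω(u)=-2·0; sum ≡ 0  ⇒  +1.
(a,b)_29: α=2, u≡13; β=1, v≡20 (mod 29); (13|29)=+1, (20|29)=+1; sign (−1)^0·+1^1·+1^2 = +1.
(a,b)_7: α=-1, u≡2; β=-1, v≡6 (mod 7); (2|7)=+1, (6|7)=-1; sign (−1)^1·+1^-1·-1^-1 = +1.
(a,b)_∞: sgn(11137)=+, sgn(142709)=+, so +1.
(a,b)_43: α=1, u≡41; β=0, v≡11 (mod 43); (41|43)=+1, (11|43)=+1; sign (−1)^0·+1^0·+1^1 = +1.
(a,b)_19: α=2, u≡2; β=1, v≡16 (mod 19); (2|19)=-1, (16|19)=+1; sign (−1)^0·-1^1·+1^2 = -1.
(a,b)_5: α=2, u≡3; β=2, v≡1 (mod 5); (3|5)=-1, (1|5)=+1; sign (−1)^0·-1^2·+1^2 = +1.
(11137, 142709 / ℚ) ramifies at {19, 37}: a division algebra.

[19, 37]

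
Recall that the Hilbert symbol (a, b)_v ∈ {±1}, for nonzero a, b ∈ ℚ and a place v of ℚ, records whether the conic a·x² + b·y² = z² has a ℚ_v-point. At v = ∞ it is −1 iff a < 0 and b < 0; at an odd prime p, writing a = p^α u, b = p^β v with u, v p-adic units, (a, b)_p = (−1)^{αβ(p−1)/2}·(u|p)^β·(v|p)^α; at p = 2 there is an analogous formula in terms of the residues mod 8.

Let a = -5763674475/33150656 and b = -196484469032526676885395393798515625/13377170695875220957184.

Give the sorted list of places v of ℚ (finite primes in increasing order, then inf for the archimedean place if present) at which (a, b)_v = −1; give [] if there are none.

[2, 3, 17, 47, 53, inf]

(a, b) ≡ (-386529, -2240579770) mod (ℚ^×)²; places V = {2, 3, 5, 7, 11, 13, 17, 31, 37, 43, 47, 53, ∞}.
(a,b)_43: α=0, u≡24; β=2, v≡21 (mod 43); (24|43)=+1, (21|43)=+1; sign (−1)^0·+1^2·+1^0 = +1.
(a,b)_7: α=-2, u≡1; β=-6, v≡5 (mod 7); (1|7)=+1, (5|7)=-1; sign (−1)^0·+1^-6·-1^-2 = +1.
(a,b)_5: α=2, u≡1; β=7, v≡1 (mod 5); (1|5)=+1, (1|5)=+1; sign (−1)^0·+1^7·+1^2 = +1.
(a,b)_11: α=-1, u≡6; β=-3, v≡1 (mod 11); (6|11)=-1, (1|11)=+1; sign (−1)^1·-1^-3·+1^-1 = +1.
(a,b)_53: α=1, u≡41; β=3, v≡49 (mod 53); (41|53)=-1, (49|53)=+1; sign (−1)^0·-1^3·+1^1 = -1.
(a,b)_2: α=-6, β=-11; u≡7, v≡3 (mod 8); ε(u)ε(v)=1·1, αω(v)=-6·1, βω(u)=-11·0; sum ≡ 1  ⇒  -1.
(a,b)_17: α=1, u≡8; β=3, v≡11 (mod 17); (8|17)=+1, (11|17)=-1; sign (−1)^0·+1^3·-1^1 = -1.
(a,b)_31: α=-2, u≡18; β=-6, v≡2 (mod 31); (18|31)=+1, (2|31)=+1; sign (−1)^0·+1^-6·+1^-2 = +1.
(a,b)_13: α=1, u≡5; β=3, v≡11 (mod 13); (5|13)=-1, (11|13)=-1; sign (−1)^0·-1^3·-1^1 = +1.
(a,b)_∞: sgn(-386529)=−, sgn(-2240579770)=−, so -1.
(a,b)_3: α=9, u≡1; β=28, v≡2 (mod 3); (1|3)=+1, (2|3)=-1; sign (−1)^0·+1^28·-1^9 = -1.
(a,b)_37: α=0, u≡21; β=1, v≡34 (mod 37); (21|37)=+1, (34|37)=+1; sign (−1)^0·+1^1·+1^0 = +1.
(a,b)_47: α=0, u≡30; β=-1, v≡12 (mod 47); (30|47)=-1, (12|47)=+1; sign (−1)^0·-1^-1·+1^0 = -1.
|Ram(-386529, -2240579770)| = 6, even; anisotropic at {2, 3, 17, 47, 53, ∞}.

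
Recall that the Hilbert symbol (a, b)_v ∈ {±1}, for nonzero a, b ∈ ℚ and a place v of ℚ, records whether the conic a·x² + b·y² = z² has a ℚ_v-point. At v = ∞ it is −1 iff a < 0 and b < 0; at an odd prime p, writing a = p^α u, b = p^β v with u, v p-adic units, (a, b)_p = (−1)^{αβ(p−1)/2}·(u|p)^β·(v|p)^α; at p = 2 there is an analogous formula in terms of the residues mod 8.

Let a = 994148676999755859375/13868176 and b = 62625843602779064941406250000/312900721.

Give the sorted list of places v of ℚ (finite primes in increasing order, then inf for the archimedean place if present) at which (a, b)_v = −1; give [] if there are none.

(a, b) ≡ (391, 145) mod (ℚ^×)²; places V = {2, 3, 5, 7, 17, 19, 23, 29, ∞}.
(a,b)_17: α=3, u≡11; β=4, v≡2 (mod 17); (11|17)=-1, (2|17)=+1; sign (−1)^0·-1^4·+1^3 = +1.
(a,b)_5: α=12, u≡1; β=17, v≡1 (mod 5); (1|5)=+1, (1|5)=+1; sign (−1)^0·+1^17·+1^12 = +1.
(a,b)_7: α=-4, u≡3; β=-4, v≡6 (mod 7); (3|7)=-1, (6|7)=-1; sign (−1)^0·-1^-4·-1^-4 = +1.
(a,b)_23: α=3, u≡7; β=4, v≡10 (mod 23); (7|23)=-1, (10|23)=-1; sign (−1)^0·-1^4·-1^3 = -1.
(a,b)_2: α=-4, β=4; u≡7, v≡1 (mod 8); ε(u)ε(v)=1·0, αω(v)=-4·0, βω(u)=4·0; sum ≡ 0  ⇒  +1.
(a,b)_29: α=2, u≡2; β=3, v≡23 (mod 29); (2|29)=-1, (23|29)=+1; sign (−1)^0·-1^3·+1^2 = -1.
(a,b)_19: α=-2, u≡5; β=-4, v≡10 (mod 19); (5|19)=+1, (10|19)=-1; sign (−1)^0·+1^-4·-1^-2 = +1.
(a,b)_3: α=4, u≡1; β=2, v≡1 (mod 3); (1|3)=+1, (1|3)=+1; sign (−1)^0·+1^2·+1^4 = +1.
(a,b)_∞: sgn(391)=+, sgn(145)=+, so +1.
Ram(391, 145) = {23, 29}; no ℚ_23-point on the conic.

[23, 29]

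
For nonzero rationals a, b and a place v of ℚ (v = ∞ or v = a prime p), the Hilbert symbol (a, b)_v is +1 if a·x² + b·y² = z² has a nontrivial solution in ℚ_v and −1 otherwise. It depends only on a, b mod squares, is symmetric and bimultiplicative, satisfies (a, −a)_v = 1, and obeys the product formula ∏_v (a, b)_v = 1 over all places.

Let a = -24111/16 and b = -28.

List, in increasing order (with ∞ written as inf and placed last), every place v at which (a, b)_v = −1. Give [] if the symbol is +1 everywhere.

Mod squares: a ≡ -2679, b ≡ -7. Check v ∈ {∞, 2, 3, 7, 19, 47}.
v=∞: -2679 < 0 and -7 < 0  ⇒  (a,b)_∞ = -1.
v=7: a=7^0·(≡2), b=7^1·(≡3) mod 7; (2|7)=+1, (3|7)=-1; (−1)^{0·1·3}·(+1)^1·(-1)^0 = +1.
v=47: a=47^1·(≡12), b=47^0·(≡19) mod 47; (12|47)=+1, (19|47)=-1; (−1)^{1·0·23}·(+1)^0·(-1)^1 = -1.
v=2: v_2(a)=-4, v_2(b)=2; units ≡ 1, 1 (mod 8); ε·ε+αω+βω = 0·0+-4·0+2·0 ≡ 0  ⇒  (a,b)_2 = +1.
v=19: a=19^1·(≡5), b=19^0·(≡10) mod 19; (5|19)=+1, (10|19)=-1; (−1)^{1·0·9}·(+1)^0·(-1)^1 = -1.
v=3: a=3^3·(≡1), b=3^0·(≡2) mod 3; (1|3)=+1, (2|3)=-1; (−1)^{3·0·1}·(+1)^0·(-1)^3 = -1.
(-2679, -7 / ℚ) ramifies at {3, 19, 47, ∞}: a division algebra.

[3, 19, 47, inf]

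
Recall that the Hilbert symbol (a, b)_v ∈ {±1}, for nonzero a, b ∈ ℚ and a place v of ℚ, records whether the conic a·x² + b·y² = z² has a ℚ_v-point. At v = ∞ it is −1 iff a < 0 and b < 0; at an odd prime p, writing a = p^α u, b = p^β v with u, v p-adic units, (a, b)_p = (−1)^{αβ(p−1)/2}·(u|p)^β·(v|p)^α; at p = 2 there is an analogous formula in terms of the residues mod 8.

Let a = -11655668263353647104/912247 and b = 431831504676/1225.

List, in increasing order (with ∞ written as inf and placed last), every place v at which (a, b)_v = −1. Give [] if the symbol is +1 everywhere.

[3, 7, 11, 31]

Mod squares: a ≡ -60881201227, b ≡ 1207569. Check v ∈ {∞, 2, 3, 5, 7, 11, 13, 17, 19, 23, 31, 37, 41, 43}.
v=∞: -60881201227 < 0 and 1207569 > 0  ⇒  (a,b)_∞ = +1.
v=37: a=37^1·(≡28), b=37^1·(≡27) mod 37; (28|37)=+1, (27|37)=+1; (−1)^{1·1·18}·(+1)^1·(+1)^1 = +1.
v=13: a=13^2·(≡11), b=13^2·(≡1) mod 13; (11|13)=-1, (1|13)=+1; (−1)^{2·2·6}·(-1)^2·(+1)^2 = +1.
v=3: a=3^0·(≡2), b=3^1·(≡1) mod 3; (2|3)=-1, (1|3)=+1; (−1)^{0·1·1}·(-1)^1·(+1)^0 = -1.
v=17: a=17^1·(≡16), b=17^0·(≡4) mod 17; (16|17)=+1, (4|17)=+1; (−1)^{1·0·8}·(+1)^0·(+1)^1 = +1.
v=23: a=23^1·(≡4), b=23^3·(≡14) mod 23; (4|23)=+1, (14|23)=-1; (−1)^{1·3·11}·(+1)^3·(-1)^1 = +1.
v=31: a=31^1·(≡7), b=31^0·(≡27) mod 31; (7|31)=+1, (27|31)=-1; (−1)^{1·0·15}·(+1)^0·(-1)^1 = -1.
v=11: a=11^3·(≡6), b=11^1·(≡7) mod 11; (6|11)=-1, (7|11)=-1; (−1)^{3·1·5}·(-1)^1·(-1)^3 = -1.
v=2: v_2(a)=16, v_2(b)=2; units ≡ 5, 1 (mod 8); ε·ε+αω+βω = 0·0+16·0+2·1 ≡ 0  ⇒  (a,b)_2 = +1.
v=43: a=43^1·(≡32), b=43^1·(≡1) mod 43; (32|43)=-1, (1|43)=+1; (−1)^{1·1·21}·(-1)^1·(+1)^1 = +1.
v=19: a=19^-4·(≡16), b=19^0·(≡7) mod 19; (16|19)=+1, (7|19)=+1; (−1)^{-4·0·9}·(+1)^0·(+1)^-4 = +1.
v=7: a=7^-1·(≡1), b=7^-2·(≡3) mod 7; (1|7)=+1, (3|7)=-1; (−1)^{-1·-2·3}·(+1)^-2·(-1)^-1 = -1.
v=41: a=41^1·(≡12), b=41^0·(≡18) mod 41; (12|41)=-1, (18|41)=+1; (−1)^{1·0·20}·(-1)^0·(+1)^1 = +1.
v=5: a=5^0·(≡3), b=5^-2·(≡4) mod 5; (3|5)=-1, (4|5)=+1; (−1)^{0·-2·2}·(-1)^-2·(+1)^0 = +1.
|Ram(-60881201227, 1207569)| = 4, even; anisotropic at {3, 7, 11, 31}.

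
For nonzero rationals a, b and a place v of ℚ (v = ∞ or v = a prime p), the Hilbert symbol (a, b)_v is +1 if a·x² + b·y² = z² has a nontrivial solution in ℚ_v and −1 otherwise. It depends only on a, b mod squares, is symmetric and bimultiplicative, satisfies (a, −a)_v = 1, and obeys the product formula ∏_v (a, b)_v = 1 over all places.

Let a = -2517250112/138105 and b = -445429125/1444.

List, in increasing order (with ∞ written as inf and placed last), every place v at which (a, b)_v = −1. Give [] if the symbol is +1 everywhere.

Mod squares: a ≡ -642785, b ≡ -219965. Check v ∈ {∞, 2, 3, 5, 11, 13, 17, 19, 29, 31, 37, 41}.
v=11: a=11^-1·(≡2), b=11^0·(≡8) mod 11; (2|11)=-1, (8|11)=-1; (−1)^{-1·0·5}·(-1)^0·(-1)^-1 = -1.
v=41: a=41^0·(≡14), b=41^1·(≡38) mod 41; (14|41)=-1, (38|41)=-1; (−1)^{0·1·20}·(-1)^1·(-1)^0 = -1.
v=37: a=37^0·(≡25), b=37^1·(≡28) mod 37; (25|37)=+1, (28|37)=+1; (−1)^{0·1·18}·(+1)^1·(+1)^0 = +1.
v=17: a=17^2·(≡1), b=17^0·(≡4) mod 17; (1|17)=+1, (4|17)=+1; (−1)^{2·0·8}·(+1)^0·(+1)^2 = +1.
v=∞: -642785 < 0 and -219965 < 0  ⇒  (a,b)_∞ = -1.
v=19: a=19^2·(≡5), b=19^-2·(≡4) mod 19; (5|19)=+1, (4|19)=+1; (−1)^{2·-2·9}·(+1)^-2·(+1)^2 = +1.
v=5: a=5^-1·(≡3), b=5^3·(≡3) mod 5; (3|5)=-1, (3|5)=-1; (−1)^{-1·3·2}·(-1)^3·(-1)^-1 = +1.
v=29: a=29^1·(≡4), b=29^1·(≡6) mod 29; (4|29)=+1, (6|29)=+1; (−1)^{1·1·14}·(+1)^1·(+1)^1 = +1.
v=31: a=31^-1·(≡19), b=31^0·(≡13) mod 31; (19|31)=+1, (13|31)=-1; (−1)^{-1·0·15}·(+1)^0·(-1)^-1 = -1.
v=3: a=3^-4·(≡1), b=3^4·(≡1) mod 3; (1|3)=+1, (1|3)=+1; (−1)^{-4·4·1}·(+1)^4·(+1)^-4 = +1.
v=2: v_2(a)=6, v_2(b)=-2; units ≡ 7, 3 (mod 8); ε·ε+αω+βω = 1·1+6·1+-2·0 ≡ 1  ⇒  (a,b)_2 = -1.
v=13: a=13^1·(≡2), b=13^0·(≡2) mod 13; (2|13)=-1, (2|13)=-1; (−1)^{1·0·6}·(-1)^0·(-1)^1 = -1.
(-642785, -219965 / ℚ) ramifies at {2, 11, 13, 31, 41, ∞}: a division algebra.

[2, 11, 13, 31, 41, inf]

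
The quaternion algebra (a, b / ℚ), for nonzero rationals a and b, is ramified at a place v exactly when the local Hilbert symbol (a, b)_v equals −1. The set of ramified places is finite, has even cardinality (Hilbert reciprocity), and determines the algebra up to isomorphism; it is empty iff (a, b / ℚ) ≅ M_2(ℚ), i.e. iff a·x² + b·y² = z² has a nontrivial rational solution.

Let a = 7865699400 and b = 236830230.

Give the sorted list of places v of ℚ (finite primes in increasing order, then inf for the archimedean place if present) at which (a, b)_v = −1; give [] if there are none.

(a, b) ≡ (34, 6630) mod (ℚ^×)²; places V = {2, 3, 5, 7, 13, 17, ∞}.
(a,b)_7: α=0, u≡6; β=2, v≡1 (mod 7); (6|7)=-1, (1|7)=+1; sign (−1)^0·-1^2·+1^0 = +1.
(a,b)_3: α=4, u≡1; β=7, v≡2 (mod 3); (1|3)=+1, (2|3)=-1; sign (−1)^0·+1^7·-1^4 = +1.
(a,b)_13: α=4, u≡8; β=1, v≡4 (mod 13); (8|13)=-1, (4|13)=+1; sign (−1)^0·-1^1·+1^4 = -1.
(a,b)_∞: sgn(34)=+, sgn(6630)=+, so +1.
(a,b)_2: α=3, β=1; u≡1, v≡3 (mod 8); ε(u)ε(v)=0·1, αω(v)=3·1, βω(u)=1·0; sum ≡ 1  ⇒  -1.
(a,b)_5: α=2, u≡1; β=1, v≡1 (mod 5); (1|5)=+1, (1|5)=+1; sign (−1)^0·+1^1·+1^2 = +1.
(a,b)_17: α=1, u≡16; β=1, v≡13 (mod 17); (16|17)=+1, (13|17)=+1; sign (−1)^0·+1^1·+1^1 = +1.
Ram(34, 6630) = {2, 13}; no ℚ_2-point on the conic.

[2, 13]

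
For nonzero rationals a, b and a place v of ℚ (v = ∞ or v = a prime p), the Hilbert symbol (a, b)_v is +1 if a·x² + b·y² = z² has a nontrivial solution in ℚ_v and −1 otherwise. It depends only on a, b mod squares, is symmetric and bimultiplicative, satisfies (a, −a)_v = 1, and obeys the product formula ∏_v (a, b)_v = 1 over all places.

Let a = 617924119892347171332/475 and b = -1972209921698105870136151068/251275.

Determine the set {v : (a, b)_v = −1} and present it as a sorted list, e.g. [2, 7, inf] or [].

Mod squares: a ≡ 390507, b ≡ -2105637. Check v ∈ {∞, 2, 3, 5, 7, 11, 13, 17, 19, 23, 31, 41, 53}.
v=19: a=19^-1·(≡12), b=19^-1·(≡7) mod 19; (12|19)=-1, (7|19)=+1; (−1)^{-1·-1·9}·(-1)^-1·(+1)^-1 = +1.
v=53: a=53^2·(≡21), b=53^3·(≡51) mod 53; (21|53)=-1, (51|53)=-1; (−1)^{2·3·26}·(-1)^3·(-1)^2 = -1.
v=∞: 390507 > 0 and -2105637 < 0  ⇒  (a,b)_∞ = +1.
v=41: a=41^2·(≡16), b=41^3·(≡1) mod 41; (16|41)=+1, (1|41)=+1; (−1)^{2·3·20}·(+1)^3·(+1)^2 = +1.
v=31: a=31^3·(≡17), b=31^4·(≡14) mod 31; (17|31)=-1, (14|31)=+1; (−1)^{3·4·15}·(-1)^4·(+1)^3 = +1.
v=5: a=5^-2·(≡3), b=5^-2·(≡2) mod 5; (3|5)=-1, (2|5)=-1; (−1)^{-2·-2·2}·(-1)^-2·(-1)^-2 = +1.
v=7: a=7^0·(≡5), b=7^2·(≡6) mod 7; (5|7)=-1, (6|7)=-1; (−1)^{0·2·3}·(-1)^2·(-1)^0 = +1.
v=11: a=11^2·(≡6), b=11^0·(≡1) mod 11; (6|11)=-1, (1|11)=+1; (−1)^{2·0·5}·(-1)^0·(+1)^2 = +1.
v=17: a=17^1·(≡1), b=17^1·(≡8) mod 17; (1|17)=+1, (8|17)=+1; (−1)^{1·1·8}·(+1)^1·(+1)^1 = +1.
v=13: a=13^3·(≡9), b=13^4·(≡9) mod 13; (9|13)=+1, (9|13)=+1; (−1)^{3·4·6}·(+1)^4·(+1)^3 = +1.
v=3: a=3^5·(≡2), b=3^7·(≡1) mod 3; (2|3)=-1, (1|3)=+1; (−1)^{5·7·1}·(-1)^7·(+1)^5 = +1.
v=2: v_2(a)=2, v_2(b)=2; units ≡ 3, 3 (mod 8); ε·ε+αω+βω = 1·1+2·1+2·1 ≡ 1  ⇒  (a,b)_2 = -1.
v=23: a=23^0·(≡3), b=23^-2·(≡12) mod 23; (3|23)=+1, (12|23)=+1; (−1)^{0·-2·11}·(+1)^-2·(+1)^0 = +1.
(390507, -2105637 / ℚ) ramifies at {2, 53}: a division algebra.

[2, 53]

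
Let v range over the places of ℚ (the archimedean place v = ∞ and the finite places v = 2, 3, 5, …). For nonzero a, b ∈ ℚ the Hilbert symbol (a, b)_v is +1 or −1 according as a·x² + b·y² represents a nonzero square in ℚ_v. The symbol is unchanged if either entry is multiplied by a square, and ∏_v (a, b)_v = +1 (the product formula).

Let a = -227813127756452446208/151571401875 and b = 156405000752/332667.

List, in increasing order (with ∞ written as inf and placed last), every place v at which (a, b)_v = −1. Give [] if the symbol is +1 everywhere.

[11, 29]

(a, b) ≡ (-69, 2003001) mod (ℚ^×)²; places V = {2, 3, 5, 7, 11, 13, 23, 29, 37, ∞}.
(a,b)_3: α=-11, u≡1; β=-5, v≡2 (mod 3); (1|3)=+1, (2|3)=-1; sign (−1)^1·+1^-5·-1^-11 = +1.
(a,b)_5: α=-4, u≡4; β=0, v≡1 (mod 5); (4|5)=+1, (1|5)=+1; sign (−1)^0·+1^0·+1^-4 = +1.
(a,b)_2: α=14, β=4; u≡3, v≡1 (mod 8); ε(u)ε(v)=1·0, αω(v)=14·0, βω(u)=4·1; sum ≡ 0  ⇒  +1.
(a,b)_13: α=2, u≡12; β=1, v≡12 (mod 13); (12|13)=+1, (12|13)=+1; sign (−1)^0·+1^1·+1^2 = +1.
(a,b)_7: α=4, u≡4; β=1, v≡1 (mod 7); (4|7)=+1, (1|7)=+1; sign (−1)^0·+1^1·+1^4 = +1.
(a,b)_23: α=1, u≡22; β=1, v≡4 (mod 23); (22|23)=-1, (4|23)=+1; sign (−1)^1·-1^1·+1^1 = +1.
(a,b)_37: α=-2, u≡32; β=-2, v≡22 (mod 37); (32|37)=-1, (22|37)=-1; sign (−1)^0·-1^-2·-1^-2 = +1.
(a,b)_11: α=6, u≡10; β=5, v≡10 (mod 11); (10|11)=-1, (10|11)=-1; sign (−1)^0·-1^5·-1^6 = -1.
(a,b)_29: α=2, u≡17; β=1, v≡24 (mod 29); (17|29)=-1, (24|29)=+1; sign (−1)^0·-1^1·+1^2 = -1.
(a,b)_∞: sgn(-69)=−, sgn(2003001)=+, so +1.
|Ram(-69, 2003001)| = 2, even; anisotropic at {11, 29}.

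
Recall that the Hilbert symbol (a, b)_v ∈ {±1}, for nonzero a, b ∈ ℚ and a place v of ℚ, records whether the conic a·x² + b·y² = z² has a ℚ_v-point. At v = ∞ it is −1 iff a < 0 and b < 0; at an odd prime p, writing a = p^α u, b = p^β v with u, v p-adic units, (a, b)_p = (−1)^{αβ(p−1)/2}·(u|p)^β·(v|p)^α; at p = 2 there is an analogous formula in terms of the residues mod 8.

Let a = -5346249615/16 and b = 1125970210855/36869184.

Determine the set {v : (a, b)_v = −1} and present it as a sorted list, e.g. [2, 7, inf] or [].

[5, 29]

Mod squares: a ≡ -15, b ≡ 4495. Check v ∈ {∞, 2, 3, 5, 7, 11, 17, 19, 23, 29, 31}.
v=7: a=7^2·(≡5), b=7^4·(≡4) mod 7; (5|7)=-1, (4|7)=+1; (−1)^{2·4·3}·(-1)^4·(+1)^2 = +1.
v=2: v_2(a)=-4, v_2(b)=-6; units ≡ 1, 7 (mod 8); ε·ε+αω+βω = 0·1+-4·0+-6·0 ≡ 0  ⇒  (a,b)_2 = +1.
v=31: a=31^2·(≡28), b=31^1·(≡17) mod 31; (28|31)=+1, (17|31)=-1; (−1)^{2·1·15}·(+1)^1·(-1)^2 = +1.
v=3: a=3^3·(≡1), b=3^-2·(≡1) mod 3; (1|3)=+1, (1|3)=+1; (−1)^{3·-2·1}·(+1)^-2·(+1)^3 = +1.
v=17: a=17^0·(≡8), b=17^2·(≡3) mod 17; (8|17)=+1, (3|17)=-1; (−1)^{0·2·8}·(+1)^2·(-1)^0 = +1.
v=19: a=19^0·(≡17), b=19^2·(≡6) mod 19; (17|19)=+1, (6|19)=+1; (−1)^{0·2·9}·(+1)^2·(+1)^0 = +1.
v=23: a=23^0·(≡8), b=23^-2·(≡15) mod 23; (8|23)=+1, (15|23)=-1; (−1)^{0·-2·11}·(+1)^-2·(-1)^0 = +1.
v=∞: -15 < 0 and 4495 > 0  ⇒  (a,b)_∞ = +1.
v=11: a=11^0·(≡6), b=11^-2·(≡7) mod 11; (6|11)=-1, (7|11)=-1; (−1)^{0·-2·5}·(-1)^-2·(-1)^0 = +1.
v=5: a=5^1·(≡2), b=5^1·(≡4) mod 5; (2|5)=-1, (4|5)=+1; (−1)^{1·1·2}·(-1)^1·(+1)^1 = -1.
v=29: a=29^2·(≡21), b=29^1·(≡11) mod 29; (21|29)=-1, (11|29)=-1; (−1)^{2·1·14}·(-1)^1·(-1)^2 = -1.
|Ram(-15, 4495)| = 2, even; anisotropic at {5, 29}.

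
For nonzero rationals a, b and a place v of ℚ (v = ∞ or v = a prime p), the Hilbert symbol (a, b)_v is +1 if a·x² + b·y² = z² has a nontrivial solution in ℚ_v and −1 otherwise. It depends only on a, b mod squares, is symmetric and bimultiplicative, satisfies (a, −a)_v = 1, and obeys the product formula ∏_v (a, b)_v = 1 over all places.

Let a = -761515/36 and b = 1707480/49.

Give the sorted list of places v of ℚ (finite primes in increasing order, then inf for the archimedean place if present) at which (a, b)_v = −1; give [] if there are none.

[2, 5]

Mod squares: a ≡ -2635, b ≡ 5270. Check v ∈ {∞, 2, 3, 5, 7, 17, 31}.
v=17: a=17^3·(≡16), b=17^1·(≡15) mod 17; (16|17)=+1, (15|17)=+1; (−1)^{3·1·8}·(+1)^1·(+1)^3 = +1.
v=3: a=3^-2·(≡2), b=3^4·(≡2) mod 3; (2|3)=-1, (2|3)=-1; (−1)^{-2·4·1}·(-1)^4·(-1)^-2 = +1.
v=5: a=5^1·(≡2), b=5^1·(≡4) mod 5; (2|5)=-1, (4|5)=+1; (−1)^{1·1·2}·(-1)^1·(+1)^1 = -1.
v=2: v_2(a)=-2, v_2(b)=3; units ≡ 5, 3 (mod 8); ε·ε+αω+βω = 0·1+-2·1+3·1 ≡ 1  ⇒  (a,b)_2 = -1.
v=31: a=31^1·(≡16), b=31^1·(≡22) mod 31; (16|31)=+1, (22|31)=-1; (−1)^{1·1·15}·(+1)^1·(-1)^1 = +1.
v=7: a=7^0·(≡1), b=7^-2·(≡5) mod 7; (1|7)=+1, (5|7)=-1; (−1)^{0·-2·3}·(+1)^-2·(-1)^0 = +1.
v=∞: -2635 < 0 and 5270 > 0  ⇒  (a,b)_∞ = +1.
Ram(-2635, 5270) = {2, 5}; no ℚ_2-point on the conic.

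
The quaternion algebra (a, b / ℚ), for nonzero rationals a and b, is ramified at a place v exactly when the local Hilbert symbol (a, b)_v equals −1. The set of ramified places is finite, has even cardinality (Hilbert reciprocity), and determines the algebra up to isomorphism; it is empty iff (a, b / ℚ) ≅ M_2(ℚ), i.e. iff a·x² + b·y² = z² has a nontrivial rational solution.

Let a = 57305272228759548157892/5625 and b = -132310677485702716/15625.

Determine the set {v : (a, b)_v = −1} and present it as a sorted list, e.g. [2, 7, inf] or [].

[7, 11, 19, 29]

Mod squares: a ≡ 3857, b ≡ -24871. Check v ∈ {∞, 2, 3, 5, 7, 11, 13, 17, 19, 23, 29}.
v=17: a=17^4·(≡9), b=17^1·(≡16) mod 17; (9|17)=+1, (16|17)=+1; (−1)^{4·1·8}·(+1)^1·(+1)^4 = +1.
v=11: a=11^0·(≡6), b=11^1·(≡3) mod 11; (6|11)=-1, (3|11)=+1; (−1)^{0·1·5}·(-1)^1·(+1)^0 = -1.
v=7: a=7^5·(≡5), b=7^3·(≡3) mod 7; (5|7)=-1, (3|7)=-1; (−1)^{5·3·3}·(-1)^3·(-1)^5 = -1.
v=3: a=3^-2·(≡2), b=3^0·(≡2) mod 3; (2|3)=-1, (2|3)=-1; (−1)^{-2·0·1}·(-1)^0·(-1)^-2 = +1.
v=29: a=29^3·(≡21), b=29^2·(≡14) mod 29; (21|29)=-1, (14|29)=-1; (−1)^{3·2·14}·(-1)^2·(-1)^3 = -1.
v=23: a=23^0·(≡8), b=23^2·(≡19) mod 23; (8|23)=+1, (19|23)=-1; (−1)^{0·2·11}·(+1)^2·(-1)^0 = +1.
v=19: a=19^5·(≡14), b=19^3·(≡8) mod 19; (14|19)=-1, (8|19)=-1; (−1)^{5·3·9}·(-1)^3·(-1)^5 = -1.
v=13: a=13^2·(≡10), b=13^2·(≡8) mod 13; (10|13)=+1, (8|13)=-1; (−1)^{2·2·6}·(+1)^2·(-1)^2 = +1.
v=2: v_2(a)=2, v_2(b)=2; units ≡ 1, 1 (mod 8); ε·ε+αω+βω = 0·0+2·0+2·0 ≡ 0  ⇒  (a,b)_2 = +1.
v=5: a=5^-4·(≡3), b=5^-6·(≡4) mod 5; (3|5)=-1, (4|5)=+1; (−1)^{-4·-6·2}·(-1)^-6·(+1)^-4 = +1.
v=∞: 3857 > 0 and -24871 < 0  ⇒  (a,b)_∞ = +1.
|Ram(3857, -24871)| = 4, even; anisotropic at {7, 11, 19, 29}.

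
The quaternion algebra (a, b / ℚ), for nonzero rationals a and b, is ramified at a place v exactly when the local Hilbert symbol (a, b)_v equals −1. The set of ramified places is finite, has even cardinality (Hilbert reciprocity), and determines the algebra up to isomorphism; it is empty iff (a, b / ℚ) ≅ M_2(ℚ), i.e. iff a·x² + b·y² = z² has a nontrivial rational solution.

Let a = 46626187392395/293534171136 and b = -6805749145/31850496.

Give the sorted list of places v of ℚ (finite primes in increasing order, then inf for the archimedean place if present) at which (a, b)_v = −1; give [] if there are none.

[2, 3, 17, 31]

(a, b) ≡ (5960370, -870) mod (ℚ^×)²; places V = {2, 3, 5, 13, 17, 29, 31, ∞}.
(a,b)_∞: sgn(5960370)=+, sgn(-870)=−, so +1.
(a,b)_31: α=3, u≡7; β=2, v≡23 (mod 31); (7|31)=+1, (23|31)=-1; sign (−1)^0·+1^2·-1^3 = -1.
(a,b)_2: α=-27, β=-17; u≡1, v≡5 (mod 8); ε(u)ε(v)=0·0, αω(v)=-27·1, βω(u)=-17·0; sum ≡ 1  ⇒  -1.
(a,b)_13: α=3, u≡8; β=2, v≡3 (mod 13); (8|13)=-1, (3|13)=+1; sign (−1)^0·-1^2·+1^3 = +1.
(a,b)_3: α=-7, u≡1; β=-5, v≡1 (mod 3); (1|3)=+1, (1|3)=+1; sign (−1)^1·+1^-5·+1^-7 = -1.
(a,b)_17: α=3, u≡16; β=2, v≡3 (mod 17); (16|17)=+1, (3|17)=-1; sign (−1)^0·+1^2·-1^3 = -1.
(a,b)_29: α=1, u≡20; β=1, v≡13 (mod 29); (20|29)=+1, (13|29)=+1; sign (−1)^0·+1^1·+1^1 = +1.
(a,b)_5: α=1, u≡4; β=1, v≡1 (mod 5); (4|5)=+1, (1|5)=+1; sign (−1)^0·+1^1·+1^1 = +1.
|Ram(5960370, -870)| = 4, even; anisotropic at {2, 3, 17, 31}.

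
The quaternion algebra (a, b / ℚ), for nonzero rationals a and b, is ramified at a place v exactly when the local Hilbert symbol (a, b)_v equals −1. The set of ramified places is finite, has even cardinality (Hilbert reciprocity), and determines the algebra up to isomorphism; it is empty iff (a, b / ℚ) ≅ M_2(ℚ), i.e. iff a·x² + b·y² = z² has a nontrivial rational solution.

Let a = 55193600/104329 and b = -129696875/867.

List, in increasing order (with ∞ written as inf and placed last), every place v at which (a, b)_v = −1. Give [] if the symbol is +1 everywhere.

[2, 3]

Mod squares: a ≡ 11, b ≡ -105. Check v ∈ {∞, 2, 3, 5, 7, 11, 17, 19}.
v=∞: 11 > 0 and -105 < 0  ⇒  (a,b)_∞ = +1.
v=2: v_2(a)=12, v_2(b)=0; units ≡ 3, 7 (mod 8); ε·ε+αω+βω = 1·1+12·0+0·1 ≡ 1  ⇒  (a,b)_2 = -1.
v=3: a=3^0·(≡2), b=3^-1·(≡1) mod 3; (2|3)=-1, (1|3)=+1; (−1)^{0·-1·1}·(-1)^-1·(+1)^0 = -1.
v=7: a=7^2·(≡2), b=7^3·(≡6) mod 7; (2|7)=+1, (6|7)=-1; (−1)^{2·3·3}·(+1)^3·(-1)^2 = +1.
v=11: a=11^1·(≡1), b=11^2·(≡1) mod 11; (1|11)=+1, (1|11)=+1; (−1)^{1·2·5}·(+1)^2·(+1)^1 = +1.
v=5: a=5^2·(≡1), b=5^5·(≡1) mod 5; (1|5)=+1, (1|5)=+1; (−1)^{2·5·2}·(+1)^5·(+1)^2 = +1.
v=17: a=17^-2·(≡10), b=17^-2·(≡6) mod 17; (10|17)=-1, (6|17)=-1; (−1)^{-2·-2·8}·(-1)^-2·(-1)^-2 = +1.
v=19: a=19^-2·(≡11), b=19^0·(≡9) mod 19; (11|19)=+1, (9|19)=+1; (−1)^{-2·0·9}·(+1)^0·(+1)^-2 = +1.
Ram(11, -105) = {2, 3}; no ℚ_2-point on the conic.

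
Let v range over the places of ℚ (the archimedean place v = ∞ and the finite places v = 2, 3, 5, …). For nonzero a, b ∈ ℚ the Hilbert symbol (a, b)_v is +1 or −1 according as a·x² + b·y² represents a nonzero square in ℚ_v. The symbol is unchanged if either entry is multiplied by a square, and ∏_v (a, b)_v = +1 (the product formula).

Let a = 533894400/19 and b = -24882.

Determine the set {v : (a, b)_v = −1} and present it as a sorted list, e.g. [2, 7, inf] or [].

(a, b) ≡ (176111, -24882) mod (ℚ^×)²; places V = {2, 3, 5, 11, 13, 19, 23, 29, 31, ∞}.
(a,b)_29: α=0, u≡24; β=1, v≡12 (mod 29); (24|29)=+1, (12|29)=-1; sign (−1)^0·+1^1·-1^0 = +1.
(a,b)_11: α=0, u≡9; β=1, v≡4 (mod 11); (9|11)=+1, (4|11)=+1; sign (−1)^0·+1^1·+1^0 = +1.
(a,b)_23: α=1, u≡22; β=0, v≡4 (mod 23); (22|23)=-1, (4|23)=+1; sign (−1)^0·-1^0·+1^1 = +1.
(a,b)_2: α=8, β=1; u≡7, v≡7 (mod 8); ε(u)ε(v)=1·1, αω(v)=8·0, βω(u)=1·0; sum ≡ 1  ⇒  -1.
(a,b)_∞: sgn(176111)=+, sgn(-24882)=−, so +1.
(a,b)_31: α=1, u≡7; β=0, v≡11 (mod 31); (7|31)=+1, (11|31)=-1; sign (−1)^0·+1^0·-1^1 = -1.
(a,b)_13: α=1, u≡1; β=1, v≡10 (mod 13); (1|13)=+1, (10|13)=+1; sign (−1)^0·+1^1·+1^1 = +1.
(a,b)_19: α=-1, u≡5; β=0, v≡8 (mod 19); (5|19)=+1, (8|19)=-1; sign (−1)^0·+1^0·-1^-1 = -1.
(a,b)_5: α=2, u≡4; β=0, v≡3 (mod 5); (4|5)=+1, (3|5)=-1; sign (−1)^0·+1^0·-1^2 = +1.
(a,b)_3: α=2, u≡2; β=1, v≡1 (mod 3); (2|3)=-1, (1|3)=+1; sign (−1)^0·-1^1·+1^2 = -1.
Ram(176111, -24882) = {2, 3, 19, 31}; no ℚ_2-point on the conic.

[2, 3, 19, 31]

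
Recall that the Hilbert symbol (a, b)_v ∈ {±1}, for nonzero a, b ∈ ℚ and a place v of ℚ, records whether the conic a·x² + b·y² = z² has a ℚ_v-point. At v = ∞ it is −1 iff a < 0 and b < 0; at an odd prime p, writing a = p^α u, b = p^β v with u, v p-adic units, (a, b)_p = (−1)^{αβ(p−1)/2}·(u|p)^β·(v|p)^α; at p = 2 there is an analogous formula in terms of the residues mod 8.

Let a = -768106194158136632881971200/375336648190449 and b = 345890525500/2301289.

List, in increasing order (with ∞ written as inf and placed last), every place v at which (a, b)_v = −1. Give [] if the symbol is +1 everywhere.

[5, 17]

Mod squares: a ≡ -23, b ≡ 56695. Check v ∈ {∞, 2, 3, 5, 11, 13, 17, 19, 23, 29, 31, 37, 41, 43}.
v=13: a=13^4·(≡9), b=13^2·(≡8) mod 13; (9|13)=+1, (8|13)=-1; (−1)^{4·2·6}·(+1)^2·(-1)^4 = +1.
v=17: a=17^2·(≡6), b=17^1·(≡10) mod 17; (6|17)=-1, (10|17)=-1; (−1)^{2·1·8}·(-1)^1·(-1)^2 = -1.
v=∞: -23 < 0 and 56695 > 0  ⇒  (a,b)_∞ = +1.
v=3: a=3^-6·(≡1), b=3^0·(≡1) mod 3; (1|3)=+1, (1|3)=+1; (−1)^{-6·0·1}·(+1)^0·(+1)^-6 = +1.
v=41: a=41^-2·(≡8), b=41^-2·(≡32) mod 41; (8|41)=+1, (32|41)=+1; (−1)^{-2·-2·20}·(+1)^-2·(+1)^-2 = +1.
v=37: a=37^-2·(≡17), b=37^-2·(≡21) mod 37; (17|37)=-1, (21|37)=+1; (−1)^{-2·-2·18}·(-1)^-2·(+1)^-2 = +1.
v=11: a=11^-2·(≡6), b=11^0·(≡3) mod 11; (6|11)=-1, (3|11)=+1; (−1)^{-2·0·5}·(-1)^0·(+1)^-2 = +1.
v=2: v_2(a)=20, v_2(b)=2; units ≡ 1, 7 (mod 8); ε·ε+αω+βω = 0·1+20·0+2·0 ≡ 0  ⇒  (a,b)_2 = +1.
v=29: a=29^2·(≡6), b=29^1·(≡8) mod 29; (6|29)=+1, (8|29)=-1; (−1)^{2·1·14}·(+1)^1·(-1)^2 = +1.
v=43: a=43^-2·(≡7), b=43^0·(≡41) mod 43; (7|43)=-1, (41|43)=+1; (−1)^{-2·0·21}·(-1)^0·(+1)^-2 = +1.
v=19: a=19^2·(≡15), b=19^2·(≡18) mod 19; (15|19)=-1, (18|19)=-1; (−1)^{2·2·9}·(-1)^2·(-1)^2 = +1.
v=31: a=31^2·(≡14), b=31^0·(≡24) mod 31; (14|31)=+1, (24|31)=-1; (−1)^{2·0·15}·(+1)^0·(-1)^2 = +1.
v=23: a=23^3·(≡22), b=23^1·(≡2) mod 23; (22|23)=-1, (2|23)=+1; (−1)^{3·1·11}·(-1)^1·(+1)^3 = +1.
v=5: a=5^2·(≡3), b=5^3·(≡1) mod 5; (3|5)=-1, (1|5)=+1; (−1)^{2·3·2}·(-1)^3·(+1)^2 = -1.
|Ram(-23, 56695)| = 2, even; anisotropic at {5, 17}.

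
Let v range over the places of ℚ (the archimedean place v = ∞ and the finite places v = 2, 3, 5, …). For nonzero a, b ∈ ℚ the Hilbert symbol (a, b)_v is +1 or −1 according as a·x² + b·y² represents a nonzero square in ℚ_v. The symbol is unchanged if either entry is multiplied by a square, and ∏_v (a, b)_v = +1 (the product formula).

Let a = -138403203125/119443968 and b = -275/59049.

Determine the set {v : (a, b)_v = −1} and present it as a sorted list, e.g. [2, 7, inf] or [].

[2, inf]

Mod squares: a ≡ -10, b ≡ -11. Check v ∈ {∞, 2, 3, 5, 7, 11, 23}.
v=2: v_2(a)=-9, v_2(b)=0; units ≡ 3, 5 (mod 8); ε·ε+αω+βω = 1·0+-9·1+0·1 ≡ 1  ⇒  (a,b)_2 = -1.
v=11: a=11^6·(≡5), b=11^1·(≡8) mod 11; (5|11)=+1, (8|11)=-1; (−1)^{6·1·5}·(+1)^1·(-1)^6 = +1.
v=∞: -10 < 0 and -11 < 0  ⇒  (a,b)_∞ = -1.
v=7: a=7^-2·(≡2), b=7^0·(≡3) mod 7; (2|7)=+1, (3|7)=-1; (−1)^{-2·0·3}·(+1)^0·(-1)^-2 = +1.
v=23: a=23^-2·(≡8), b=23^0·(≡3) mod 23; (8|23)=+1, (3|23)=+1; (−1)^{-2·0·11}·(+1)^0·(+1)^-2 = +1.
v=5: a=5^7·(≡3), b=5^2·(≡1) mod 5; (3|5)=-1, (1|5)=+1; (−1)^{7·2·2}·(-1)^2·(+1)^7 = +1.
v=3: a=3^-2·(≡2), b=3^-10·(≡1) mod 3; (2|3)=-1, (1|3)=+1; (−1)^{-2·-10·1}·(-1)^-10·(+1)^-2 = +1.
|Ram(-10, -11)| = 2, even; anisotropic at {2, ∞}.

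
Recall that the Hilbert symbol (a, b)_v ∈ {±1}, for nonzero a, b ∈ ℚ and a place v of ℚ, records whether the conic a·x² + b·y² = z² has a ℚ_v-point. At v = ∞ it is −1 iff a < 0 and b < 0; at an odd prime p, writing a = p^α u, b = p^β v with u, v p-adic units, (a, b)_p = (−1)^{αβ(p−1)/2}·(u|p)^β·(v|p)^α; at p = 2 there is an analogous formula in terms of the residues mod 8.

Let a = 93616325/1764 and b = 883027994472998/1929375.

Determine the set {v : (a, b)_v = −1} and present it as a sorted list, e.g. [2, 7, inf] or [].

Mod squares: a ≡ 10373, b ≡ 76531994. Check v ∈ {∞, 2, 3, 5, 7, 11, 17, 19, 23, 31, 41, 43}.
v=17: a=17^0·(≡10), b=17^1·(≡6) mod 17; (10|17)=-1, (6|17)=-1; (−1)^{0·1·8}·(-1)^1·(-1)^0 = -1.
v=43: a=43^0·(≡36), b=43^2·(≡1) mod 43; (36|43)=+1, (1|43)=+1; (−1)^{0·2·21}·(+1)^2·(+1)^0 = +1.
v=19: a=19^2·(≡2), b=19^2·(≡2) mod 19; (2|19)=-1, (2|19)=-1; (−1)^{2·2·9}·(-1)^2·(-1)^2 = +1.
v=41: a=41^1·(≡35), b=41^1·(≡29) mod 41; (35|41)=-1, (29|41)=-1; (−1)^{1·1·20}·(-1)^1·(-1)^1 = +1.
v=3: a=3^-2·(≡2), b=3^-2·(≡2) mod 3; (2|3)=-1, (2|3)=-1; (−1)^{-2·-2·1}·(-1)^-2·(-1)^-2 = +1.
v=5: a=5^2·(≡2), b=5^-4·(≡4) mod 5; (2|5)=-1, (4|5)=+1; (−1)^{2·-4·2}·(-1)^-4·(+1)^2 = +1.
v=23: a=23^1·(≡5), b=23^1·(≡5) mod 23; (5|23)=-1, (5|23)=-1; (−1)^{1·1·11}·(-1)^1·(-1)^1 = -1.
v=∞: 10373 > 0 and 76531994 > 0  ⇒  (a,b)_∞ = +1.
v=31: a=31^0·(≡16), b=31^1·(≡15) mod 31; (16|31)=+1, (15|31)=-1; (−1)^{0·1·15}·(+1)^1·(-1)^0 = +1.
v=2: v_2(a)=-2, v_2(b)=1; units ≡ 5, 5 (mod 8); ε·ε+αω+βω = 0·0+-2·1+1·1 ≡ 1  ⇒  (a,b)_2 = -1.
v=11: a=11^1·(≡10), b=11^3·(≡4) mod 11; (10|11)=-1, (4|11)=+1; (−1)^{1·3·5}·(-1)^3·(+1)^1 = +1.
v=7: a=7^-2·(≡5), b=7^-3·(≡6) mod 7; (5|7)=-1, (6|7)=-1; (−1)^{-2·-3·3}·(-1)^-3·(-1)^-2 = -1.
(10373, 76531994 / ℚ) ramifies at {2, 7, 17, 23}: a division algebra.

[2, 7, 17, 23]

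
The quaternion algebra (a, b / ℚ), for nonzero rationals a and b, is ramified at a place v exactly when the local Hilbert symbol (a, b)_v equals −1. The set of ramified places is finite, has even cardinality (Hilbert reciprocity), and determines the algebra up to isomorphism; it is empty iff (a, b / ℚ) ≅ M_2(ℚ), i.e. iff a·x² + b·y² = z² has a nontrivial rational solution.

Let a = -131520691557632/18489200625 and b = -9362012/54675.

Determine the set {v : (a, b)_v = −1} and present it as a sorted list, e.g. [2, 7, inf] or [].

(a, b) ≡ (-10013, -69) mod (ℚ^×)²; places V = {2, 3, 5, 7, 11, 13, 17, 19, 23, 29, 31, 37, ∞}.
(a,b)_5: α=-4, u≡3; β=-2, v≡4 (mod 5); (3|5)=-1, (4|5)=+1; sign (−1)^0·-1^-2·+1^-4 = +1.
(a,b)_13: α=2, u≡12; β=0, v≡12 (mod 13); (12|13)=+1, (12|13)=+1; sign (−1)^0·+1^0·+1^2 = +1.
(a,b)_29: α=2, u≡18; β=2, v≡12 (mod 29); (18|29)=-1, (12|29)=-1; sign (−1)^0·-1^2·-1^2 = +1.
(a,b)_17: α=1, u≡14; β=0, v≡8 (mod 17); (14|17)=-1, (8|17)=+1; sign (−1)^0·-1^0·+1^1 = +1.
(a,b)_37: α=-2, u≡13; β=0, v≡18 (mod 37); (13|37)=-1, (18|37)=-1; sign (−1)^0·-1^0·-1^-2 = +1.
(a,b)_19: α=3, u≡9; β=0, v≡4 (mod 19); (9|19)=+1, (4|19)=+1; sign (−1)^0·+1^0·+1^3 = +1.
(a,b)_2: α=8, β=2; u≡3, v≡3 (mod 8); ε(u)ε(v)=1·1, αω(v)=8·1, βω(u)=2·1; sum ≡ 1  ⇒  -1.
(a,b)_31: α=1, u≡14; β=0, v≡22 (mod 31); (14|31)=+1, (22|31)=-1; sign (−1)^0·+1^0·-1^1 = -1.
(a,b)_11: α=0, u≡6; β=2, v≡7 (mod 11); (6|11)=-1, (7|11)=-1; sign (−1)^0·-1^2·-1^0 = +1.
(a,b)_7: α=-4, u≡4; β=0, v≡1 (mod 7); (4|7)=+1, (1|7)=+1; sign (−1)^0·+1^0·+1^-4 = +1.
(a,b)_3: α=-2, u≡1; β=-7, v≡1 (mod 3); (1|3)=+1, (1|3)=+1; sign (−1)^0·+1^-7·+1^-2 = +1.
(a,b)_∞: sgn(-10013)=−, sgn(-69)=−, so -1.
(a,b)_23: α=0, u≡15; β=1, v≡14 (mod 23); (15|23)=-1, (14|23)=-1; sign (−1)^0·-1^1·-1^0 = -1.
Ram(-10013, -69) = {2, 23, 31, ∞}; no ℚ_2-point on the conic.

[2, 23, 31, inf]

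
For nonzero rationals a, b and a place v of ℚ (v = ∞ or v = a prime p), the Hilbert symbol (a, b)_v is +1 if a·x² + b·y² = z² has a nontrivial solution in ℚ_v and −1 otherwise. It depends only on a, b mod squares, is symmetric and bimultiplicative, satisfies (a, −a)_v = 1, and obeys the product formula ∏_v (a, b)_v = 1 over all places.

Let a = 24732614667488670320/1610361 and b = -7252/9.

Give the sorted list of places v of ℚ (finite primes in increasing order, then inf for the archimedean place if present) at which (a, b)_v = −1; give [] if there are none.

Mod squares: a ≡ 3997295, b ≡ -37. Check v ∈ {∞, 2, 3, 5, 7, 17, 31, 37, 41, 47}.
v=2: v_2(a)=4, v_2(b)=2; units ≡ 7, 3 (mod 8); ε·ε+αω+βω = 1·1+4·1+2·0 ≡ 1  ⇒  (a,b)_2 = -1.
v=5: a=5^1·(≡4), b=5^0·(≡2) mod 5; (4|5)=+1, (2|5)=-1; (−1)^{1·0·2}·(+1)^0·(-1)^1 = -1.
v=31: a=31^1·(≡2), b=31^0·(≡14) mod 31; (2|31)=+1, (14|31)=+1; (−1)^{1·0·15}·(+1)^0·(+1)^1 = +1.
v=7: a=7^10·(≡2), b=7^2·(≡3) mod 7; (2|7)=+1, (3|7)=-1; (−1)^{10·2·3}·(+1)^2·(-1)^10 = +1.
v=3: a=3^-6·(≡2), b=3^-2·(≡2) mod 3; (2|3)=-1, (2|3)=-1; (−1)^{-6·-2·1}·(-1)^-2·(-1)^-6 = +1.
v=17: a=17^1·(≡13), b=17^0·(≡14) mod 17; (13|17)=+1, (14|17)=-1; (−1)^{1·0·8}·(+1)^0·(-1)^1 = -1.
v=∞: 3997295 > 0 and -37 < 0  ⇒  (a,b)_∞ = +1.
v=41: a=41^1·(≡35), b=41^0·(≡37) mod 41; (35|41)=-1, (37|41)=+1; (−1)^{1·0·20}·(-1)^0·(+1)^1 = +1.
v=37: a=37^3·(≡18), b=37^1·(≡7) mod 37; (18|37)=-1, (7|37)=+1; (−1)^{3·1·18}·(-1)^1·(+1)^3 = -1.
v=47: a=47^-2·(≡10), b=47^0·(≡35) mod 47; (10|47)=-1, (35|47)=-1; (−1)^{-2·0·23}·(-1)^0·(-1)^-2 = +1.
(3997295, -37 / ℚ) ramifies at {2, 5, 17, 37}: a division algebra.

[2, 5, 17, 37]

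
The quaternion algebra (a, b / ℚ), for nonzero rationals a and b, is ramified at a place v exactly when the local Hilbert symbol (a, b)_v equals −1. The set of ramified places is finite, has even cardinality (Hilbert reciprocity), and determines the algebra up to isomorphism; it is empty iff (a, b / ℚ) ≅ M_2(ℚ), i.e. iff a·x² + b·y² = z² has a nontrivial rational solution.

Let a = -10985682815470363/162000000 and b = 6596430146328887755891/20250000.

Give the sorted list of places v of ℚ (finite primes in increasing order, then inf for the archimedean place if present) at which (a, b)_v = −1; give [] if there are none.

(a, b) ≡ (-374, 19) mod (ℚ^×)²; places V = {2, 3, 5, 7, 11, 13, 17, 19, 31, ∞}.
(a,b)_31: α=2, u≡23; β=2, v≡5 (mod 31); (23|31)=-1, (5|31)=+1; sign (−1)^0·-1^2·+1^2 = +1.
(a,b)_13: α=4, u≡4; β=6, v≡2 (mod 13); (4|13)=+1, (2|13)=-1; sign (−1)^0·+1^6·-1^4 = +1.
(a,b)_2: α=-7, β=-4; u≡5, v≡3 (mod 8); ε(u)ε(v)=0·1, αω(v)=-7·1, βω(u)=-4·1; sum ≡ 1  ⇒  -1.
(a,b)_3: α=-4, u≡1; β=-4, v≡1 (mod 3); (1|3)=+1, (1|3)=+1; sign (−1)^0·+1^-4·+1^-4 = +1.
(a,b)_7: α=2, u≡4; β=2, v≡5 (mod 7); (4|7)=+1, (5|7)=-1; sign (−1)^0·+1^2·-1^2 = +1.
(a,b)_17: α=1, u≡12; β=2, v≡4 (mod 17); (12|17)=-1, (4|17)=+1; sign (−1)^0·-1^2·+1^1 = +1.
(a,b)_∞: sgn(-374)=−, sgn(19)=+, so +1.
(a,b)_19: α=2, u≡5; β=3, v≡7 (mod 19); (5|19)=+1, (7|19)=+1; sign (−1)^0·+1^3·+1^2 = +1.
(a,b)_11: α=3, u≡7; β=4, v≡6 (mod 11); (7|11)=-1, (6|11)=-1; sign (−1)^0·-1^4·-1^3 = -1.
(a,b)_5: α=-6, u≡4; β=-6, v≡1 (mod 5); (4|5)=+1, (1|5)=+1; sign (−1)^0·+1^-6·+1^-6 = +1.
Ram(-374, 19) = {2, 11}; no ℚ_2-point on the conic.

[2, 11]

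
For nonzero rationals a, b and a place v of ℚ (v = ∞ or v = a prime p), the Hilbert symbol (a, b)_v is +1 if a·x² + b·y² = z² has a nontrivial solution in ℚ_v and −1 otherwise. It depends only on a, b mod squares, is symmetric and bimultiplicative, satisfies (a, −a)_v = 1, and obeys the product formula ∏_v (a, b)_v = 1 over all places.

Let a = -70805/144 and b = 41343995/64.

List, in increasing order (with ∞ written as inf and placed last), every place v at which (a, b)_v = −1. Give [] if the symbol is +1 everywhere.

[2, 11]

(a, b) ≡ (-5, 1595) mod (ℚ^×)²; places V = {2, 3, 5, 7, 11, 17, 23, 29, ∞}.
(a,b)_23: α=0, u≡2; β=2, v≡9 (mod 23); (2|23)=+1, (9|23)=+1; sign (−1)^0·+1^2·+1^0 = +1.
(a,b)_29: α=0, u≡16; β=1, v≡17 (mod 29); (16|29)=+1, (17|29)=-1; sign (−1)^0·+1^1·-1^0 = +1.
(a,b)_5: α=1, u≡1; β=1, v≡1 (mod 5); (1|5)=+1, (1|5)=+1; sign (−1)^0·+1^1·+1^1 = +1.
(a,b)_7: α=2, u≡1; β=2, v≡3 (mod 7); (1|7)=+1, (3|7)=-1; sign (−1)^0·+1^2·-1^2 = +1.
(a,b)_17: α=2, u≡14; β=0, v≡14 (mod 17); (14|17)=-1, (14|17)=-1; sign (−1)^0·-1^0·-1^2 = +1.
(a,b)_∞: sgn(-5)=−, sgn(1595)=+, so +1.
(a,b)_11: α=0, u≡2; β=1, v≡6 (mod 11); (2|11)=-1, (6|11)=-1; sign (−1)^0·-1^1·-1^0 = -1.
(a,b)_3: α=-2, u≡1; β=0, v≡2 (mod 3); (1|3)=+1, (2|3)=-1; sign (−1)^0·+1^0·-1^-2 = +1.
(a,b)_2: α=-4, β=-6; u≡3, v≡3 (mod 8); ε(u)ε(v)=1·1, αω(v)=-4·1, βω(u)=-6·1; sum ≡ 1  ⇒  -1.
|Ram(-5, 1595)| = 2, even; anisotropic at {2, 11}.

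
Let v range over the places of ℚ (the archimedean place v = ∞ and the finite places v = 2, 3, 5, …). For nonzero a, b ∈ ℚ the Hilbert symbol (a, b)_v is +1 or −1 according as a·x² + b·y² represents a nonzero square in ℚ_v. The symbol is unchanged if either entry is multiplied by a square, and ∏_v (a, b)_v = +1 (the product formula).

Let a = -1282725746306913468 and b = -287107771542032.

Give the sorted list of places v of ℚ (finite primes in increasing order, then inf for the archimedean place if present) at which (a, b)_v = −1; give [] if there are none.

[7, 23, 37, inf]

Mod squares: a ≡ -184426167, b ≡ -505673. Check v ∈ {∞, 2, 3, 7, 23, 29, 37, 47, 53}.
v=23: a=23^3·(≡11), b=23^2·(≡5) mod 23; (11|23)=-1, (5|23)=-1; (−1)^{3·2·11}·(-1)^2·(-1)^3 = -1.
v=7: a=7^4·(≡5), b=7^3·(≡4) mod 7; (5|7)=-1, (4|7)=+1; (−1)^{4·3·3}·(-1)^3·(+1)^4 = -1.
v=3: a=3^1·(≡2), b=3^0·(≡1) mod 3; (2|3)=-1, (1|3)=+1; (−1)^{1·0·1}·(-1)^0·(+1)^1 = +1.
v=53: a=53^1·(≡9), b=53^1·(≡46) mod 53; (9|53)=+1, (46|53)=+1; (−1)^{1·1·26}·(+1)^1·(+1)^1 = +1.
v=29: a=29^1·(≡21), b=29^1·(≡12) mod 29; (21|29)=-1, (12|29)=-1; (−1)^{1·1·14}·(-1)^1·(-1)^1 = +1.
v=2: v_2(a)=2, v_2(b)=4; units ≡ 1, 7 (mod 8); ε·ε+αω+βω = 0·1+2·0+4·0 ≡ 0  ⇒  (a,b)_2 = +1.
v=37: a=37^3·(≡9), b=37^2·(≡18) mod 37; (9|37)=+1, (18|37)=-1; (−1)^{3·2·18}·(+1)^2·(-1)^3 = -1.
v=47: a=47^1·(≡11), b=47^1·(≡4) mod 47; (11|47)=-1, (4|47)=+1; (−1)^{1·1·23}·(-1)^1·(+1)^1 = +1.
v=∞: -184426167 < 0 and -505673 < 0  ⇒  (a,b)_∞ = -1.
(-184426167, -505673 / ℚ) ramifies at {7, 23, 37, ∞}: a division algebra.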